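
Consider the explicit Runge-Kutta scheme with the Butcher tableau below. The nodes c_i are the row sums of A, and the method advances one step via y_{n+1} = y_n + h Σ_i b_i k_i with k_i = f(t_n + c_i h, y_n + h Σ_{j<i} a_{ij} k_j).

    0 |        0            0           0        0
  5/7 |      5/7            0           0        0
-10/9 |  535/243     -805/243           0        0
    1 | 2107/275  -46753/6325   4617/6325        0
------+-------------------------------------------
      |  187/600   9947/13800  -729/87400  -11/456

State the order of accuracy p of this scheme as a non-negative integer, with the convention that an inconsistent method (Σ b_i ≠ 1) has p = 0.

b = (187/600, 9947/13800, -729/87400, -11/456)
c = (0, 5/7, -10/9, 1)
Ac = (0, 0, -575/243, -67/11)
Σ b_i: 187/600·1 + 9947/13800·1 + (-729/87400)·1 + (-11/456)·1 = 1 ✓
b·c: 9947/13800·5/7 + (-729/87400)·(-10/9) + (-11/456)·1 = 1/2 ✓
b·c²: 9947/13800·25/49 + (-729/87400)·100/81 + (-11/456)·1 = 1/3 ✓
b·Ac: (-729/87400)·(-575/243) + (-11/456)·(-67/11) = 1/6 ✓
b·c³: 9947/13800·125/343 + (-729/87400)·(-1000/729) + (-11/456)·1 = 1/4 ✓
b·(c∘Ac): (-729/87400)·5750/2187 + (-11/456)·(-67/11) = 1/8 ✓
b·Ac²: (-729/87400)·(-2875/1701) + (-11/456)·(-221/77) = 1/12 ✓
b·A²c: (-11/456)·(-19/11) = 1/24 ✓; 4 stages ⇒ order 4.

4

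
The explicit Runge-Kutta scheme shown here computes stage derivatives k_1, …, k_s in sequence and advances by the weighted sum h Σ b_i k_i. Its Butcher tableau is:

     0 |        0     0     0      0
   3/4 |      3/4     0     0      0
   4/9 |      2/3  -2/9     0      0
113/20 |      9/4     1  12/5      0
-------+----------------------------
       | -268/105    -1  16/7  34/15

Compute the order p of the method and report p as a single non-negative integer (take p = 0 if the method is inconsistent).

b = (-268/105, -1, 16/7, 34/15)
c = (0, 3/4, 4/9, 113/20)
Ac = (0, 0, -1/6, 109/60)
Σ b_i: (-268/105)·1 + (-1)·1 + 16/7·1 + 34/15·1 = 1 ✓
b·c: (-1)·3/4 + 16/7·4/9 + 34/15·113/20 = 82357/6300 ≠ 1/2 ⇒ order 1.

1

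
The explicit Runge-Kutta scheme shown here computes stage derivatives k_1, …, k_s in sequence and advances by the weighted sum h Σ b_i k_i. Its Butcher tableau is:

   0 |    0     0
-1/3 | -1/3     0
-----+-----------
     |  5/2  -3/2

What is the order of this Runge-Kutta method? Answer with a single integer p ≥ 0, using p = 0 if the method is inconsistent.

b = (5/2, -3/2)
c = (0, -1/3)
Σ b_i: 5/2·1 + (-3/2)·1 = 1 ✓
b·c: (-3/2)·(-1/3) = 1/2 ✓; 2 stages ⇒ order 2.

2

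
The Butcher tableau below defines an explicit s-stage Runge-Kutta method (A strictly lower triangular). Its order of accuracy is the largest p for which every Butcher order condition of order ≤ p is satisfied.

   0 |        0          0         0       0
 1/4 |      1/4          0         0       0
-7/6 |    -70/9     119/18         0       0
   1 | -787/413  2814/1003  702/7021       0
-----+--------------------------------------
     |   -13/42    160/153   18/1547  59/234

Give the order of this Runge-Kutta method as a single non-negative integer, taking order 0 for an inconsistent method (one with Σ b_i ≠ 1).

4

b = (-13/42, 160/153, 18/1547, 59/234)
c = (0, 1/4, -7/6, 1)
Ac = (0, 0, 119/72, 69/118)
Σ b_i: (-13/42)·1 + 160/153·1 + 18/1547·1 + 59/234·1 = 1 ✓
b·c: 160/153·1/4 + 18/1547·(-7/6) + 59/234·1 = 1/2 ✓
b·c²: 160/153·1/16 + 18/1547·49/36 + 59/234·1 = 1/3 ✓
b·Ac: 18/1547·119/72 + 59/234·69/118 = 1/6 ✓
b·c³: 160/153·1/64 + 18/1547·(-343/216) + 59/234·1 = 1/4 ✓
b·(c∘Ac): 18/1547·(-833/432) + 59/234·69/118 = 1/8 ✓
b·Ac²: 18/1547·119/288 + 59/234·147/472 = 1/12 ✓
b·A²c: 59/234·39/236 = 1/24 ✓; 4 stages ⇒ order 4.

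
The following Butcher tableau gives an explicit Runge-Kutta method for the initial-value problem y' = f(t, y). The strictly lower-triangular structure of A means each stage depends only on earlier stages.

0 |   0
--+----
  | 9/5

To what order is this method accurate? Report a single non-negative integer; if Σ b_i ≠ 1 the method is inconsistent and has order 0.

b = (9/5)
c = (0)
Σ b_i: 9/5·1 = 9/5 ≠ 1 ⇒ order 0.

0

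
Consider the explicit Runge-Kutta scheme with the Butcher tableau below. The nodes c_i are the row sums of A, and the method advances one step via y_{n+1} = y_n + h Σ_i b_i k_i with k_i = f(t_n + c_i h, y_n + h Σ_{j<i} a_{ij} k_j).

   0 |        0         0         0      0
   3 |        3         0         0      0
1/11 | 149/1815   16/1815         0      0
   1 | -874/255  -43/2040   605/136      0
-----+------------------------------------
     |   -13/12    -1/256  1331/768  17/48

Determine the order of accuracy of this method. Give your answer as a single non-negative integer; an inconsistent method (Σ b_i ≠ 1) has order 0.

b = (-13/12, -1/256, 1331/768, 17/48)
c = (0, 3, 1/11, 1)
Ac = (0, 0, 16/605, 29/85)
Σ b_i: (-13/12)·1 + (-1/256)·1 + 1331/768·1 + 17/48·1 = 1 ✓
b·c: (-1/256)·3 + 1331/768·1/11 + 17/48·1 = 1/2 ✓
b·c²: (-1/256)·9 + 1331/768·1/121 + 17/48·1 = 1/3 ✓
b·Ac: 1331/768·16/605 + 17/48·29/85 = 1/6 ✓
b·c³: (-1/256)·27 + 1331/768·1/1331 + 17/48·1 = 1/4 ✓
b·(c∘Ac): 1331/768·16/6655 + 17/48·29/85 = 1/8 ✓
b·Ac²: 1331/768·48/605 + 17/48·(-13/85) = 1/12 ✓
b·A²c: 17/48·2/17 = 1/24 ✓; 4 stages ⇒ order 4.

4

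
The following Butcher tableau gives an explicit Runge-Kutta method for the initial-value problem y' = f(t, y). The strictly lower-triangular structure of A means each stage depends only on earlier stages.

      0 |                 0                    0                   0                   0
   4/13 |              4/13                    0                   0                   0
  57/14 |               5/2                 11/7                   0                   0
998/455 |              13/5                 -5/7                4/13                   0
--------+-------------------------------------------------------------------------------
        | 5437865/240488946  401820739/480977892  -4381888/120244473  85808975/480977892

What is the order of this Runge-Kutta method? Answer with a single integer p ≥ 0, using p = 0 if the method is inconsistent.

3

b = (5437865/240488946, 401820739/480977892, -4381888/120244473, 85808975/480977892)
c = (0, 4/13, 57/14, 998/455)
Ac = (0, 0, 44/91, 94/91)
Σ b_i: 5437865/240488946·1 + 401820739/480977892·1 + (-4381888/120244473)·1 + 85808975/480977892·1 = 1 ✓
b·c: 401820739/480977892·4/13 + (-4381888/120244473)·57/14 + 85808975/480977892·998/455 = 1/2 ✓
b·c²: 401820739/480977892·16/169 + (-4381888/120244473)·3249/196 + 85808975/480977892·996004/207025 = 1/3 ✓
b·Ac: (-4381888/120244473)·44/91 + 85808975/480977892·94/91 = 1/6 ✓
b·c³: 401820739/480977892·64/2197 + (-4381888/120244473)·185193/2744 + 85808975/480977892·994011992/94196375 = -916873947406/1659574134855 ≠ 1/4 ⇒ order 3.
b·(c∘Ac): (-4381888/120244473)·1254/637 + 85808975/480977892·93812/41405 = 47294577137/142249211559 ≠ 1/8
b·Ac²: (-4381888/120244473)·176/1183 + 85808975/480977892·41677/8281 = 169269843191/189665615412 ≠ 1/12
b·A²c: 85808975/480977892·176/1183 = 539370700/20321315937 ≠ 1/24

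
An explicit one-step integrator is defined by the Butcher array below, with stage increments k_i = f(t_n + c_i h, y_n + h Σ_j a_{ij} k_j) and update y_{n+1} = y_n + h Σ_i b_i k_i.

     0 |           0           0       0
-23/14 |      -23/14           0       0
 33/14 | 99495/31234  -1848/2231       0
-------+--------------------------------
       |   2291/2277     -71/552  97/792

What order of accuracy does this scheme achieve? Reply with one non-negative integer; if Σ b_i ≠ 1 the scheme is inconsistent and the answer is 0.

3

b = (2291/2277, -71/552, 97/792)
c = (0, -23/14, 33/14)
Ac = (0, 0, 132/97)
Σ b_i: 2291/2277·1 + (-71/552)·1 + 97/792·1 = 1 ✓
b·c: (-71/552)·(-23/14) + 97/792·33/14 = 1/2 ✓
b·c²: (-71/552)·529/196 + 97/792·1089/196 = 1/3 ✓
b·Ac: 97/792·132/97 = 1/6 ✓; 3 stages ⇒ order 3.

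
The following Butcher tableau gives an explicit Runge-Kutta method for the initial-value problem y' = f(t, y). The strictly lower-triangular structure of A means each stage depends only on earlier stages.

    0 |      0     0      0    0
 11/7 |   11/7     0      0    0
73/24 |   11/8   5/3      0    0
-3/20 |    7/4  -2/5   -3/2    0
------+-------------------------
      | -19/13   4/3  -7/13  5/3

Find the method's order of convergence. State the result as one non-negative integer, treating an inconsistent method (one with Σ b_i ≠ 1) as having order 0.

b = (-19/13, 4/3, -7/13, 5/3)
c = (0, 11/7, 73/24, -3/20)
Ac = (0, 0, 55/21, -2907/560)
Σ b_i: (-19/13)·1 + 4/3·1 + (-7/13)·1 + 5/3·1 = 1 ✓
b·c: 4/3·11/7 + (-7/13)·73/24 + 5/3·(-3/20) = 151/728 ≠ 1/2 ⇒ order 1.

1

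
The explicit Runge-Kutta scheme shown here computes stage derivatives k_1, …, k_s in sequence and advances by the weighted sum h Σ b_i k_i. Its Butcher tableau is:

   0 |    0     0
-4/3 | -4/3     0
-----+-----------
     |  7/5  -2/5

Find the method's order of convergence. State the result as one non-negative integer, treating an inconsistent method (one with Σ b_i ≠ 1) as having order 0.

1

b = (7/5, -2/5)
c = (0, -4/3)
Σ b_i: 7/5·1 + (-2/5)·1 = 1 ✓
b·c: (-2/5)·(-4/3) = 8/15 ≠ 1/2 ⇒ order 1.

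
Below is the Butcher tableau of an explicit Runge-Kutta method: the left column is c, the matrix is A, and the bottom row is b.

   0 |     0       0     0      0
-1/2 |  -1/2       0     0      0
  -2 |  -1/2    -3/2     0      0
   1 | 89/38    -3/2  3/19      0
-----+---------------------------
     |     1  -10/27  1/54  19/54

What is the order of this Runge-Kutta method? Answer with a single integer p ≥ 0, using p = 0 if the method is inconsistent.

4

b = (1, -10/27, 1/54, 19/54)
c = (0, -1/2, -2, 1)
Ac = (0, 0, 3/4, 33/76)
Σ b_i: 1·1 + (-10/27)·1 + 1/54·1 + 19/54·1 = 1 ✓
b·c: (-10/27)·(-1/2) + 1/54·(-2) + 19/54·1 = 1/2 ✓
b·c²: (-10/27)·1/4 + 1/54·4 + 19/54·1 = 1/3 ✓
b·Ac: 1/54·3/4 + 19/54·33/76 = 1/6 ✓
b·c³: (-10/27)·(-1/8) + 1/54·(-8) + 19/54·1 = 1/4 ✓
b·(c∘Ac): 1/54·(-3/2) + 19/54·33/76 = 1/8 ✓
b·Ac²: 1/54·(-3/8) + 19/54·39/152 = 1/12 ✓
b·A²c: 19/54·9/76 = 1/24 ✓; 4 stages ⇒ order 4.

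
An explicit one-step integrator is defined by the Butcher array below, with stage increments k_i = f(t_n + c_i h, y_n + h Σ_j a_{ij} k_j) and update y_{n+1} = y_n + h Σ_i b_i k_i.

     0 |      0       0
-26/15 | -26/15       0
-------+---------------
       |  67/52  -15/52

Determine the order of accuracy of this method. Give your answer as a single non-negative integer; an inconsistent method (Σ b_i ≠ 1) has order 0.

2

b = (67/52, -15/52)
c = (0, -26/15)
Σ b_i: 67/52·1 + (-15/52)·1 = 1 ✓
b·c: (-15/52)·(-26/15) = 1/2 ✓; 2 stages ⇒ order 2.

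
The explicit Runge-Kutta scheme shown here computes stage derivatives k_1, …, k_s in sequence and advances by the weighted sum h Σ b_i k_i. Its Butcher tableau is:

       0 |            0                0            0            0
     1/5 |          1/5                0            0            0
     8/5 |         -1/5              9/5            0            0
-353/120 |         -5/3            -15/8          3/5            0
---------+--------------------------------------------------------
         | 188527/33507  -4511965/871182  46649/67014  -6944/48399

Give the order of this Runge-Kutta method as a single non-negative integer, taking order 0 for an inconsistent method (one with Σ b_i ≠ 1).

b = (188527/33507, -4511965/871182, 46649/67014, -6944/48399)
c = (0, 1/5, 8/5, -353/120)
Ac = (0, 0, 9/25, 117/200)
Σ b_i: 188527/33507·1 + (-4511965/871182)·1 + 46649/67014·1 + (-6944/48399)·1 = 1 ✓
b·c: (-4511965/871182)·1/5 + 46649/67014·8/5 + (-6944/48399)·(-353/120) = 1/2 ✓
b·c²: (-4511965/871182)·1/25 + 46649/67014·64/25 + (-6944/48399)·124609/14400 = 1/3 ✓
b·Ac: 46649/67014·9/25 + (-6944/48399)·117/200 = 1/6 ✓
b·c³: (-4511965/871182)·1/125 + 46649/67014·512/125 + (-6944/48399)·(-43986977/1728000) = 259827457/40208400 ≠ 1/4 ⇒ order 3.
b·(c∘Ac): 46649/67014·72/125 + (-6944/48399)·(-13767/8000) = 120599/186150 ≠ 1/8
b·Ac²: 46649/67014·9/125 + (-6944/48399)·1461/1000 = -1929859/12099750 ≠ 1/12
b·A²c: (-6944/48399)·27/125 = -62496/2016625 ≠ 1/24

3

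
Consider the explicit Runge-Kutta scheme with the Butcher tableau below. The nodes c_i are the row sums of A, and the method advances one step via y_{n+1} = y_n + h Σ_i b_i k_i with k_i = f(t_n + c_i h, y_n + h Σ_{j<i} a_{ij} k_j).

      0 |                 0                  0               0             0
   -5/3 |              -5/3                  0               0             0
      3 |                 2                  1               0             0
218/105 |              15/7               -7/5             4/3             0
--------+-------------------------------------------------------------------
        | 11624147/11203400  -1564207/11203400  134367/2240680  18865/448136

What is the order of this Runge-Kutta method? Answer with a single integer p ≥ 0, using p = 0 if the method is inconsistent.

3

b = (11624147/11203400, -1564207/11203400, 134367/2240680, 18865/448136)
c = (0, -5/3, 3, 218/105)
Ac = (0, 0, -5/3, 19/3)
Σ b_i: 11624147/11203400·1 + (-1564207/11203400)·1 + 134367/2240680·1 + 18865/448136·1 = 1 ✓
b·c: (-1564207/11203400)·(-5/3) + 134367/2240680·3 + 18865/448136·218/105 = 1/2 ✓
b·c²: (-1564207/11203400)·25/9 + 134367/2240680·9 + 18865/448136·47524/11025 = 1/3 ✓
b·Ac: 134367/2240680·(-5/3) + 18865/448136·19/3 = 1/6 ✓
b·c³: (-1564207/11203400)·(-125/27) + 134367/2240680·27 + 18865/448136·10360232/1157625 = 44403119/16805100 ≠ 1/4 ⇒ order 3.
b·(c∘Ac): 134367/2240680·(-5) + 18865/448136·4142/315 = 1023235/4033224 ≠ 1/8
b·Ac²: 134367/2240680·25/9 + 18865/448136·73/9 = 512245/1008306 ≠ 1/12
b·A²c: 18865/448136·(-20/9) = -94325/1008306 ≠ 1/24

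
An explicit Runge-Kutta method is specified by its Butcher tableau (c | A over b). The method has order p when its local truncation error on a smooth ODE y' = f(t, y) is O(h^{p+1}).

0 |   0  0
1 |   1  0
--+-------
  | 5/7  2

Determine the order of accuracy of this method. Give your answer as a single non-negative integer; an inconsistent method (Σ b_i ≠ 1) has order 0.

0

b = (5/7, 2)
c = (0, 1)
Σ b_i: 5/7·1 + 2·1 = 19/7 ≠ 1 ⇒ order 0.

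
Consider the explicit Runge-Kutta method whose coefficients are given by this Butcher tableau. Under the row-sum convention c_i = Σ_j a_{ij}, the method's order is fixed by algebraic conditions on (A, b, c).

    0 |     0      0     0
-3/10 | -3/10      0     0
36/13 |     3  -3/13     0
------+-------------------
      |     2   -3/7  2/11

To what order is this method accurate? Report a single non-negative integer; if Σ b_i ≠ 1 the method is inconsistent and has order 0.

b = (2, -3/7, 2/11)
c = (0, -3/10, 36/13)
Ac = (0, 0, 9/130)
Σ b_i: 2·1 + (-3/7)·1 + 2/11·1 = 135/77 ≠ 1 ⇒ order 0.

0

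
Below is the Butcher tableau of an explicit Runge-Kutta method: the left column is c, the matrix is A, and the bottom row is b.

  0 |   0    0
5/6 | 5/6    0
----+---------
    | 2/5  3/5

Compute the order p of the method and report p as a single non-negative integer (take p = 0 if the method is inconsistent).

2

b = (2/5, 3/5)
c = (0, 5/6)
Σ b_i: 2/5·1 + 3/5·1 = 1 ✓
b·c: 3/5·5/6 = 1/2 ✓; 2 stages ⇒ order 2.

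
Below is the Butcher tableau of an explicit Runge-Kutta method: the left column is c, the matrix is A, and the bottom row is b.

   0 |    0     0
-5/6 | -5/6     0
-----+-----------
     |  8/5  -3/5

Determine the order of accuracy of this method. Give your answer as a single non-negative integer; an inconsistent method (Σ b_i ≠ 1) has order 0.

2

b = (8/5, -3/5)
c = (0, -5/6)
Σ b_i: 8/5·1 + (-3/5)·1 = 1 ✓
b·c: (-3/5)·(-5/6) = 1/2 ✓; 2 stages ⇒ order 2.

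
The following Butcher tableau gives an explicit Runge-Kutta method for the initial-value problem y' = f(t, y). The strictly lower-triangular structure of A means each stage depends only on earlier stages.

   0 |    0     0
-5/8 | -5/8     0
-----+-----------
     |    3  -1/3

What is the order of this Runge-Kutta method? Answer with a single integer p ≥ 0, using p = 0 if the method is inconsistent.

b = (3, -1/3)
c = (0, -5/8)
Σ b_i: 3·1 + (-1/3)·1 = 8/3 ≠ 1 ⇒ order 0.

0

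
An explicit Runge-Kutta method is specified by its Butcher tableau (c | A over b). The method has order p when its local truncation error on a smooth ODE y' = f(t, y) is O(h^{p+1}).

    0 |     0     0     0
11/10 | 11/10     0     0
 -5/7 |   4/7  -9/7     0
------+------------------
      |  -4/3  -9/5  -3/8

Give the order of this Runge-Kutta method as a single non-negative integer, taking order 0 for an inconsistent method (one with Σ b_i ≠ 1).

b = (-4/3, -9/5, -3/8)
c = (0, 11/10, -5/7)
Ac = (0, 0, -99/70)
Σ b_i: (-4/3)·1 + (-9/5)·1 + (-3/8)·1 = -421/120 ≠ 1 ⇒ order 0.

0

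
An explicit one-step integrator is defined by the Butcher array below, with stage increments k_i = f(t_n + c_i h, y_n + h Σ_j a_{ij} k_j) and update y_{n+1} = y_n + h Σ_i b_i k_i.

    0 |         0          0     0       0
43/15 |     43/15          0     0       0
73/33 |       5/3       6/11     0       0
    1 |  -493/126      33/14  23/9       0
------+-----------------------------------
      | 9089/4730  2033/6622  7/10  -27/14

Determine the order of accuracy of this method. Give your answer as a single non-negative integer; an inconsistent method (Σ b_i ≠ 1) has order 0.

b = (9089/4730, 2033/6622, 7/10, -27/14)
c = (0, 43/15, 73/33, 1)
Ac = (0, 0, 86/55, 258011/20790)
Σ b_i: 9089/4730·1 + 2033/6622·1 + 7/10·1 + (-27/14)·1 = 1 ✓
b·c: 2033/6622·43/15 + 7/10·73/33 + (-27/14)·1 = 1/2 ✓
b·c²: 2033/6622·1849/225 + 7/10·5329/1089 + (-27/14)·1 = 72959/18150 ≠ 1/3 ⇒ order 2.
b·Ac: 7/10·86/55 + (-27/14)·258011/20790 = -1231059/53900 ≠ 1/6

2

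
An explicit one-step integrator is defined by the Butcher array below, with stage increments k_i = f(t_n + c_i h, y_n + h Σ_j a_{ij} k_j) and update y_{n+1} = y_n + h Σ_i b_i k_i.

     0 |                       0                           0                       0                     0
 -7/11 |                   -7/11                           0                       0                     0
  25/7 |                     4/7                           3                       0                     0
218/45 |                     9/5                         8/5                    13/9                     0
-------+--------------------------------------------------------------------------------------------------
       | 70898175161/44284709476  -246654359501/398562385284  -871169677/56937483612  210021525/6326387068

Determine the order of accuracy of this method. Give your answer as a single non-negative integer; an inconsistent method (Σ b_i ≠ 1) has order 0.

b = (70898175161/44284709476, -246654359501/398562385284, -871169677/56937483612, 210021525/6326387068)
c = (0, -7/11, 25/7, 218/45)
Ac = (0, 0, -21/11, 14347/3465)
Σ b_i: 70898175161/44284709476·1 + (-246654359501/398562385284)·1 + (-871169677/56937483612)·1 + 210021525/6326387068·1 = 1 ✓
b·c: (-246654359501/398562385284)·(-7/11) + (-871169677/56937483612)·25/7 + 210021525/6326387068·218/45 = 1/2 ✓
b·c²: (-246654359501/398562385284)·49/121 + (-871169677/56937483612)·625/49 + 210021525/6326387068·47524/2025 = 1/3 ✓
b·Ac: (-871169677/56937483612)·(-21/11) + 210021525/6326387068·14347/3465 = 1/6 ✓
b·c³: (-246654359501/398562385284)·(-343/1331) + (-871169677/56937483612)·15625/343 + 210021525/6326387068·10360232/91125 = 4837773724913/1494608944815 ≠ 1/4 ⇒ order 3.
b·(c∘Ac): (-871169677/56937483612)·(-75/11) + 210021525/6326387068·3127646/155925 = 53599992993/69590257748 ≠ 1/8
b·Ac²: (-871169677/56937483612)·147/121 + 210021525/6326387068·5088497/266805 = 40823247697/66427064214 ≠ 1/12
b·A²c: 210021525/6326387068·(-91/33) = -6370652925/69590257748 ≠ 1/24

3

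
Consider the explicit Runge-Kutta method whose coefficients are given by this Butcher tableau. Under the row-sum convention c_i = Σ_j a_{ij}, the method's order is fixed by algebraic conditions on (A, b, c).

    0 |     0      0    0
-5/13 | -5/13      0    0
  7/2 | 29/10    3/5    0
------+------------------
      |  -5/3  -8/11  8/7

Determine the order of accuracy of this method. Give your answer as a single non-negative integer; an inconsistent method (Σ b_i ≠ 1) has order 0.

0

b = (-5/3, -8/11, 8/7)
c = (0, -5/13, 7/2)
Ac = (0, 0, -3/13)
Σ b_i: (-5/3)·1 + (-8/11)·1 + 8/7·1 = -289/231 ≠ 1 ⇒ order 0.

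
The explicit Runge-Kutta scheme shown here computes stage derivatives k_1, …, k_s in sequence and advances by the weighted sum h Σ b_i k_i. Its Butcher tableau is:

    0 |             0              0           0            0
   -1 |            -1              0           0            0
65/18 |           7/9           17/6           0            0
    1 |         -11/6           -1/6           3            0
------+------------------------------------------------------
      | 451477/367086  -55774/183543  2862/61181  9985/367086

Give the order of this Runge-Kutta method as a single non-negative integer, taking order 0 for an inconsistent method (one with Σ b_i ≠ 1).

3

b = (451477/367086, -55774/183543, 2862/61181, 9985/367086)
c = (0, -1, 65/18, 1)
Ac = (0, 0, -17/6, 11)
Σ b_i: 451477/367086·1 + (-55774/183543)·1 + 2862/61181·1 + 9985/367086·1 = 1 ✓
b·c: (-55774/183543)·(-1) + 2862/61181·65/18 + 9985/367086·1 = 1/2 ✓
b·c²: (-55774/183543)·1 + 2862/61181·4225/324 + 9985/367086·1 = 1/3 ✓
b·Ac: 2862/61181·(-17/6) + 9985/367086·11 = 1/6 ✓
b·c³: (-55774/183543)·(-1) + 2862/61181·274625/5832 + 9985/367086·1 = 16742719/6607548 ≠ 1/4 ⇒ order 3.
b·(c∘Ac): 2862/61181·(-1105/108) + 9985/367086·11 = -32930/183543 ≠ 1/8
b·Ac²: 2862/61181·17/6 + 9985/367086·4207/108 = 47261527/39645288 ≠ 1/12
b·A²c: 9985/367086·(-17/2) = -169745/734172 ≠ 1/24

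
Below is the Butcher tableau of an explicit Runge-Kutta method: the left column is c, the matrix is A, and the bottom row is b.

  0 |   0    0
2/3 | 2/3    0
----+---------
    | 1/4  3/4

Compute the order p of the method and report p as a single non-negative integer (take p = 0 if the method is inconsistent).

2

b = (1/4, 3/4)
c = (0, 2/3)
Σ b_i: 1/4·1 + 3/4·1 = 1 ✓
b·c: 3/4·2/3 = 1/2 ✓; 2 stages ⇒ order 2.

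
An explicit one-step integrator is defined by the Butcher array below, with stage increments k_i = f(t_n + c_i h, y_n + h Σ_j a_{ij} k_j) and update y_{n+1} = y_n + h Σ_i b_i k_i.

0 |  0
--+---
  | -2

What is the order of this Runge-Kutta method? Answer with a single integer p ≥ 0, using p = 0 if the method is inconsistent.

0

b = (-2)
c = (0)
Σ b_i: (-2)·1 = -2 ≠ 1 ⇒ order 0.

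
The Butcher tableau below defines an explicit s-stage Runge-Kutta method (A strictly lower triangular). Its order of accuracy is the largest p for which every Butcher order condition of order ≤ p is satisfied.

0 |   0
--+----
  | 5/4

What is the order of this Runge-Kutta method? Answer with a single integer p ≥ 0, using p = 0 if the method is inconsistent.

0

b = (5/4)
c = (0)
Σ b_i: 5/4·1 = 5/4 ≠ 1 ⇒ order 0.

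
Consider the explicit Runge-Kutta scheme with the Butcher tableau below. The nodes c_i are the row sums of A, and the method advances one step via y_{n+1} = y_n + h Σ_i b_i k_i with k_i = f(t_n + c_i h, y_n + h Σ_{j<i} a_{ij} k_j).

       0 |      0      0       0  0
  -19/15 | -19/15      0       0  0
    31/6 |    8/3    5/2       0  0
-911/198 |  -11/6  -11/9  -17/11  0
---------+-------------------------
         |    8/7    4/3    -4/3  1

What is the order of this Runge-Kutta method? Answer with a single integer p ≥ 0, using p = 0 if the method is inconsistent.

b = (8/7, 4/3, -4/3, 1)
c = (0, -19/15, 31/6, -911/198)
Ac = (0, 0, -19/6, -19117/2970)
Σ b_i: 8/7·1 + 4/3·1 + (-4/3)·1 + 1·1 = 15/7 ≠ 1 ⇒ order 0.

0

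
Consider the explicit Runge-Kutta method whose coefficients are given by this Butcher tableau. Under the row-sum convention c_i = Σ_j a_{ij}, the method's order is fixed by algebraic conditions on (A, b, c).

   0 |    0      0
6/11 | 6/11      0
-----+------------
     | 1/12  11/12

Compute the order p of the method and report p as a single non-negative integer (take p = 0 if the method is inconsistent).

2

b = (1/12, 11/12)
c = (0, 6/11)
Σ b_i: 1/12·1 + 11/12·1 = 1 ✓
b·c: 11/12·6/11 = 1/2 ✓; 2 stages ⇒ order 2.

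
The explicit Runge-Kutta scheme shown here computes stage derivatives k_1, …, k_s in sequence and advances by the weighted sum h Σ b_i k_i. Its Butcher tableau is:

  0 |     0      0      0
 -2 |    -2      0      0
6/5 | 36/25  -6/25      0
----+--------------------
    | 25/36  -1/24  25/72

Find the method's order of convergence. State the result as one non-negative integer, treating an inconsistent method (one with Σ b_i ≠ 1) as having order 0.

3

b = (25/36, -1/24, 25/72)
c = (0, -2, 6/5)
Ac = (0, 0, 12/25)
Σ b_i: 25/36·1 + (-1/24)·1 + 25/72·1 = 1 ✓
b·c: (-1/24)·(-2) + 25/72·6/5 = 1/2 ✓
b·c²: (-1/24)·4 + 25/72·36/25 = 1/3 ✓
b·Ac: 25/72·12/25 = 1/6 ✓; 3 stages ⇒ order 3.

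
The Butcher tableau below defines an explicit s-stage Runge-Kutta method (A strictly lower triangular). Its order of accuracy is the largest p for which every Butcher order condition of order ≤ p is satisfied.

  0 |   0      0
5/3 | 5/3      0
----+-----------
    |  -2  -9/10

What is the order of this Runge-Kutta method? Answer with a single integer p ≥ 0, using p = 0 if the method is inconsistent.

0

b = (-2, -9/10)
c = (0, 5/3)
Σ b_i: (-2)·1 + (-9/10)·1 = -29/10 ≠ 1 ⇒ order 0.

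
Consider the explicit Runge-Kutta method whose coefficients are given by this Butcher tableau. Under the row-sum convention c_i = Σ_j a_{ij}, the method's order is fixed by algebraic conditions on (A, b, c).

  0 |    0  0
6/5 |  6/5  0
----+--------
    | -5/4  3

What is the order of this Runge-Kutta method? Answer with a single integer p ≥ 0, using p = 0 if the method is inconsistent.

0

b = (-5/4, 3)
c = (0, 6/5)
Σ b_i: (-5/4)·1 + 3·1 = 7/4 ≠ 1 ⇒ order 0.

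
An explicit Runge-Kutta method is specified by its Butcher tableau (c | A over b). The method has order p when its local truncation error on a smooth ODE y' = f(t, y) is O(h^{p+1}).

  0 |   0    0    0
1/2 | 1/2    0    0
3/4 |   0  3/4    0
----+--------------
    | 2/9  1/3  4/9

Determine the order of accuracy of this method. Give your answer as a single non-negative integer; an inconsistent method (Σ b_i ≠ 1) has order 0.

b = (2/9, 1/3, 4/9)
c = (0, 1/2, 3/4)
Ac = (0, 0, 3/8)
Σ b_i: 2/9·1 + 1/3·1 + 4/9·1 = 1 ✓
b·c: 1/3·1/2 + 4/9·3/4 = 1/2 ✓
b·c²: 1/3·1/4 + 4/9·9/16 = 1/3 ✓
b·Ac: 4/9·3/8 = 1/6 ✓; 3 stages ⇒ order 3.

3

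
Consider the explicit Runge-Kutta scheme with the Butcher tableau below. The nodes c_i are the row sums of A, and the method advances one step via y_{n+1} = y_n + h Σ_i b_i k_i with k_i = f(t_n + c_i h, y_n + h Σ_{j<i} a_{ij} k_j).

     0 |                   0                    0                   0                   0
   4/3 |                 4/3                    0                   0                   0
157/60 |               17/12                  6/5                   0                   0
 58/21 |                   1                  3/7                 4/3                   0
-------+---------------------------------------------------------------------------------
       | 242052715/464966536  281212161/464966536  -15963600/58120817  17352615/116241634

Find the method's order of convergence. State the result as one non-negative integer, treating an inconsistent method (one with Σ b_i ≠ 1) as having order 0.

3

b = (242052715/464966536, 281212161/464966536, -15963600/58120817, 17352615/116241634)
c = (0, 4/3, 157/60, 58/21)
Ac = (0, 0, 8/5, 1279/315)
Σ b_i: 242052715/464966536·1 + 281212161/464966536·1 + (-15963600/58120817)·1 + 17352615/116241634·1 = 1 ✓
b·c: 281212161/464966536·4/3 + (-15963600/58120817)·157/60 + 17352615/116241634·58/21 = 1/2 ✓
b·c²: 281212161/464966536·16/9 + (-15963600/58120817)·24649/3600 + 17352615/116241634·3364/441 = 1/3 ✓
b·Ac: (-15963600/58120817)·8/5 + 17352615/116241634·1279/315 = 1/6 ✓
b·c³: 281212161/464966536·64/27 + (-15963600/58120817)·3869893/216000 + 17352615/116241634·195112/9261 = -25062472213/73232229420 ≠ 1/4 ⇒ order 3.
b·(c∘Ac): (-15963600/58120817)·314/75 + 17352615/116241634·74182/6615 = 274172971/523087353 ≠ 1/8
b·Ac²: (-15963600/58120817)·32/15 + 17352615/116241634·186943/18900 = 18634716209/20923494120 ≠ 1/12
b·A²c: 17352615/116241634·32/15 = 18509456/58120817 ≠ 1/24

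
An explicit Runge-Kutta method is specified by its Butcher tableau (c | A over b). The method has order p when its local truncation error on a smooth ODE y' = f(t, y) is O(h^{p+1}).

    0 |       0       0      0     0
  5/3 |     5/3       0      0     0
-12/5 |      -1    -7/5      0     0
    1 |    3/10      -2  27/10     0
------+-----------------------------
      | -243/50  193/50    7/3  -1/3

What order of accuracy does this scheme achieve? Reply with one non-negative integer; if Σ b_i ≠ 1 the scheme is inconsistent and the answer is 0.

2

b = (-243/50, 193/50, 7/3, -1/3)
c = (0, 5/3, -12/5, 1)
Ac = (0, 0, -7/3, -736/75)
Σ b_i: (-243/50)·1 + 193/50·1 + 7/3·1 + (-1/3)·1 = 1 ✓
b·c: 193/50·5/3 + 7/3·(-12/5) + (-1/3)·1 = 1/2 ✓
b·c²: 193/50·25/9 + 7/3·144/25 + (-1/3)·1 = 10723/450 ≠ 1/3 ⇒ order 2.
b·Ac: 7/3·(-7/3) + (-1/3)·(-736/75) = -163/75 ≠ 1/6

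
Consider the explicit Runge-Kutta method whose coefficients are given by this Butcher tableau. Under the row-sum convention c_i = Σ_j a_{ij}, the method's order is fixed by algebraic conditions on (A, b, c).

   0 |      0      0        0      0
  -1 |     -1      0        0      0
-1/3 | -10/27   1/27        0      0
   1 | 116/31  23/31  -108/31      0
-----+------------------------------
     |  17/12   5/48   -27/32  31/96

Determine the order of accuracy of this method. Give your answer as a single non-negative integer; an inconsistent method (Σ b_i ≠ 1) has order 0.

4

b = (17/12, 5/48, -27/32, 31/96)
c = (0, -1, -1/3, 1)
Ac = (0, 0, -1/27, 13/31)
Σ b_i: 17/12·1 + 5/48·1 + (-27/32)·1 + 31/96·1 = 1 ✓
b·c: 5/48·(-1) + (-27/32)·(-1/3) + 31/96·1 = 1/2 ✓
b·c²: 5/48·1 + (-27/32)·1/9 + 31/96·1 = 1/3 ✓
b·Ac: (-27/32)·(-1/27) + 31/96·13/31 = 1/6 ✓
b·c³: 5/48·(-1) + (-27/32)·(-1/27) + 31/96·1 = 1/4 ✓
b·(c∘Ac): (-27/32)·1/81 + 31/96·13/31 = 1/8 ✓
b·Ac²: (-27/32)·1/27 + 31/96·11/31 = 1/12 ✓
b·A²c: 31/96·4/31 = 1/24 ✓; 4 stages ⇒ order 4.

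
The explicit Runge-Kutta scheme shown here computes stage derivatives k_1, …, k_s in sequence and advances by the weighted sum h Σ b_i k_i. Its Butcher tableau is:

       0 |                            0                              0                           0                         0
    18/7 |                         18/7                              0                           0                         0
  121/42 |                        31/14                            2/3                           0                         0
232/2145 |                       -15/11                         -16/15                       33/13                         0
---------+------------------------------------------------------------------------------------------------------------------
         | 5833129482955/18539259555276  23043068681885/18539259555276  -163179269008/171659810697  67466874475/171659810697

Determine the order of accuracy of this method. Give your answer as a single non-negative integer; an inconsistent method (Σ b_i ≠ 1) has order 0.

3

b = (5833129482955/18539259555276, 23043068681885/18539259555276, -163179269008/171659810697, 67466874475/171659810697)
c = (0, 18/7, 121/42, 232/2145)
Ac = (0, 0, 12/7, 4159/910)
Σ b_i: 5833129482955/18539259555276·1 + 23043068681885/18539259555276·1 + (-163179269008/171659810697)·1 + 67466874475/171659810697·1 = 1 ✓
b·c: 23043068681885/18539259555276·18/7 + (-163179269008/171659810697)·121/42 + 67466874475/171659810697·232/2145 = 1/2 ✓
b·c²: 23043068681885/18539259555276·324/49 + (-163179269008/171659810697)·14641/1764 + 67466874475/171659810697·53824/4601025 = 1/3 ✓
b·Ac: (-163179269008/171659810697)·12/7 + 67466874475/171659810697·4159/910 = 1/6 ✓
b·c³: 23043068681885/18539259555276·5832/343 + (-163179269008/171659810697)·1771561/74088 + 67466874475/171659810697·12487168/9869198625 = -259204755249963448/162380739629773665 ≠ 1/4 ⇒ order 3.
b·(c∘Ac): (-163179269008/171659810697)·242/49 + 67466874475/171659810697·482444/975975 = -16223666540180/3604856024637 ≠ 1/8
b·Ac²: (-163179269008/171659810697)·216/49 + 67466874475/171659810697·535687/38220 = 19008097460267/14419424098548 ≠ 1/12
b·A²c: 67466874475/171659810697·396/91 = 97864037700/57219936899 ≠ 1/24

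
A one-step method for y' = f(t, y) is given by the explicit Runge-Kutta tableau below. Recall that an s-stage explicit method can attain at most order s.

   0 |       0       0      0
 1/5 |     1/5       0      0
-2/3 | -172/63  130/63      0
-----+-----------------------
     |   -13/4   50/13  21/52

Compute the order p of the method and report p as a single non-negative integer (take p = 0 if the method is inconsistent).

b = (-13/4, 50/13, 21/52)
c = (0, 1/5, -2/3)
Ac = (0, 0, 26/63)
Σ b_i: (-13/4)·1 + 50/13·1 + 21/52·1 = 1 ✓
b·c: 50/13·1/5 + 21/52·(-2/3) = 1/2 ✓
b·c²: 50/13·1/25 + 21/52·4/9 = 1/3 ✓
b·Ac: 21/52·26/63 = 1/6 ✓; 3 stages ⇒ order 3.

3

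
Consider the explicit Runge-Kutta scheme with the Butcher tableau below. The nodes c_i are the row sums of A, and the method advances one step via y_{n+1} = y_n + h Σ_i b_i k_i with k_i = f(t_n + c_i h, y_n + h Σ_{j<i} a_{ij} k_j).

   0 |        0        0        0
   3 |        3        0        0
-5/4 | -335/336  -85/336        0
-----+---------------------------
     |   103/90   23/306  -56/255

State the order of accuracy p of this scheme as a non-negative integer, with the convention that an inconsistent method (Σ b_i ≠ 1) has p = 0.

b = (103/90, 23/306, -56/255)
c = (0, 3, -5/4)
Ac = (0, 0, -85/112)
Σ b_i: 103/90·1 + 23/306·1 + (-56/255)·1 = 1 ✓
b·c: 23/306·3 + (-56/255)·(-5/4) = 1/2 ✓
b·c²: 23/306·9 + (-56/255)·25/16 = 1/3 ✓
b·Ac: (-56/255)·(-85/112) = 1/6 ✓; 3 stages ⇒ order 3.

3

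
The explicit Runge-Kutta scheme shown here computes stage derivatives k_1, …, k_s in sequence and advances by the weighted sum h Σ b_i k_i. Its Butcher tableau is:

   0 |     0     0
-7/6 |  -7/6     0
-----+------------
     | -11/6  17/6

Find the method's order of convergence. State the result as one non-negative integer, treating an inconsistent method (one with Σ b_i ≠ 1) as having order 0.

b = (-11/6, 17/6)
c = (0, -7/6)
Σ b_i: (-11/6)·1 + 17/6·1 = 1 ✓
b·c: 17/6·(-7/6) = -119/36 ≠ 1/2 ⇒ order 1.

1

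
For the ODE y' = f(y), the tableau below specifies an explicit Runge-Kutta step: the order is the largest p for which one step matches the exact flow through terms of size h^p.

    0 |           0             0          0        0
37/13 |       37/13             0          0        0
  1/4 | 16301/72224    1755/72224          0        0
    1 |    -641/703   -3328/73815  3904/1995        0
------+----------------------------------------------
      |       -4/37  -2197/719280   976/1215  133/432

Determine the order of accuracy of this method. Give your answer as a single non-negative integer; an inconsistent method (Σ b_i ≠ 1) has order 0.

b = (-4/37, -2197/719280, 976/1215, 133/432)
c = (0, 37/13, 1/4, 1)
Ac = (0, 0, 135/1952, 48/133)
Σ b_i: (-4/37)·1 + (-2197/719280)·1 + 976/1215·1 + 133/432·1 = 1 ✓
b·c: (-2197/719280)·37/13 + 976/1215·1/4 + 133/432·1 = 1/2 ✓
b·c²: (-2197/719280)·1369/169 + 976/1215·1/16 + 133/432·1 = 1/3 ✓
b·Ac: 976/1215·135/1952 + 133/432·48/133 = 1/6 ✓
b·c³: (-2197/719280)·50653/2197 + 976/1215·1/64 + 133/432·1 = 1/4 ✓
b·(c∘Ac): 976/1215·135/7808 + 133/432·48/133 = 1/8 ✓
b·Ac²: 976/1215·4995/25376 + 133/432·(-60/247) = 1/12 ✓
b·A²c: 133/432·18/133 = 1/24 ✓; 4 stages ⇒ order 4.

4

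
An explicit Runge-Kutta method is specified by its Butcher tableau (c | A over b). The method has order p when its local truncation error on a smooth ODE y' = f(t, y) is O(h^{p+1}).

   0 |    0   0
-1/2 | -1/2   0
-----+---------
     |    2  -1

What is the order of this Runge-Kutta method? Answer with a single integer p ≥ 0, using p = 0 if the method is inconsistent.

2

b = (2, -1)
c = (0, -1/2)
Σ b_i: 2·1 + (-1)·1 = 1 ✓
b·c: (-1)·(-1/2) = 1/2 ✓; 2 stages ⇒ order 2.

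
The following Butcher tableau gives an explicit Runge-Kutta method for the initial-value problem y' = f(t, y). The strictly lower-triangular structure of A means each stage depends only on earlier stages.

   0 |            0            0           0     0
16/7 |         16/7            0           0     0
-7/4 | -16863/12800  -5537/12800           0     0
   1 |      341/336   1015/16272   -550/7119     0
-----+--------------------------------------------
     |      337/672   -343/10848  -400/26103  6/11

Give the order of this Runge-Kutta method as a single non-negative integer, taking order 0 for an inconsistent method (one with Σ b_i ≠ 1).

b = (337/672, -343/10848, -400/26103, 6/11)
c = (0, 16/7, -7/4, 1)
Ac = (0, 0, -791/800, 5/18)
Σ b_i: 337/672·1 + (-343/10848)·1 + (-400/26103)·1 + 6/11·1 = 1 ✓
b·c: (-343/10848)·16/7 + (-400/26103)·(-7/4) + 6/11·1 = 1/2 ✓
b·c²: (-343/10848)·256/49 + (-400/26103)·49/16 + 6/11·1 = 1/3 ✓
b·Ac: (-400/26103)·(-791/800) + 6/11·5/18 = 1/6 ✓
b·c³: (-343/10848)·4096/343 + (-400/26103)·(-343/64) + 6/11·1 = 1/4 ✓
b·(c∘Ac): (-400/26103)·5537/3200 + 6/11·5/18 = 1/8 ✓
b·Ac²: (-400/26103)·(-113/50) + 6/11·5/56 = 1/12 ✓
b·A²c: 6/11·11/144 = 1/24 ✓; 4 stages ⇒ order 4.

4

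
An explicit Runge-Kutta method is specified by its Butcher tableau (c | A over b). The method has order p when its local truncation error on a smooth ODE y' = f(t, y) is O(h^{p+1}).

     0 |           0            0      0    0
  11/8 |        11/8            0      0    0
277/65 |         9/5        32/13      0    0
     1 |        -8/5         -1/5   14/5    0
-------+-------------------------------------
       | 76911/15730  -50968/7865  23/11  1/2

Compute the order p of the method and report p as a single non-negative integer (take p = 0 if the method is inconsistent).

b = (76911/15730, -50968/7865, 23/11, 1/2)
c = (0, 11/8, 277/65, 1)
Ac = (0, 0, 44/13, 30309/2600)
Σ b_i: 76911/15730·1 + (-50968/7865)·1 + 23/11·1 + 1/2·1 = 1 ✓
b·c: (-50968/7865)·11/8 + 23/11·277/65 + 1/2·1 = 1/2 ✓
b·c²: (-50968/7865)·121/64 + 23/11·76729/4225 + 1/2·1 = 9748771/371800 ≠ 1/3 ⇒ order 2.
b·Ac: 23/11·44/13 + 1/2·30309/2600 = 67109/5200 ≠ 1/6

2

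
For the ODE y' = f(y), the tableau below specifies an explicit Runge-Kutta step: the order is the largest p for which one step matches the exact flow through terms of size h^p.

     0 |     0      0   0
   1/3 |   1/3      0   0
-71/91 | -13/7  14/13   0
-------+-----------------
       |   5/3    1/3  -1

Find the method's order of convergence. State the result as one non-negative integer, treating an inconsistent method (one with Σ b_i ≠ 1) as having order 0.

b = (5/3, 1/3, -1)
c = (0, 1/3, -71/91)
Ac = (0, 0, 14/39)
Σ b_i: 5/3·1 + 1/3·1 + (-1)·1 = 1 ✓
b·c: 1/3·1/3 + (-1)·(-71/91) = 730/819 ≠ 1/2 ⇒ order 1.

1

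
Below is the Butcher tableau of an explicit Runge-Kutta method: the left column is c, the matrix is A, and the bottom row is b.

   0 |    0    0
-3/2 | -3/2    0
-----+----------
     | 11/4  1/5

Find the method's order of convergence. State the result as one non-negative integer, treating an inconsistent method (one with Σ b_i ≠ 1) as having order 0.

0

b = (11/4, 1/5)
c = (0, -3/2)
Σ b_i: 11/4·1 + 1/5·1 = 59/20 ≠ 1 ⇒ order 0.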